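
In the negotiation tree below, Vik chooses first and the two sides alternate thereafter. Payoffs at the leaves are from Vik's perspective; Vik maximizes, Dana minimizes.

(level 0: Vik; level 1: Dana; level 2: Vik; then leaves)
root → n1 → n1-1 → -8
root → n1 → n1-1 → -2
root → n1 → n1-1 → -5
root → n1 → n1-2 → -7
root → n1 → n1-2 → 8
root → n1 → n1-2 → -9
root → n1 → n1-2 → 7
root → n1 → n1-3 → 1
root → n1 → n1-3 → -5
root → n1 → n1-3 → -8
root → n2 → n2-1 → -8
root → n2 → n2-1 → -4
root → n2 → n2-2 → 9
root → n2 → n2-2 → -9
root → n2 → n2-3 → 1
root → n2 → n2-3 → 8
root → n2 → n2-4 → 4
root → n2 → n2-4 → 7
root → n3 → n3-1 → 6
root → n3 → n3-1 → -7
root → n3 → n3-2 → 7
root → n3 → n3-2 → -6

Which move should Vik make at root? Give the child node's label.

n1-1 (Vik): max(-8, -2, -5) = -2
n1-2 (Vik): max(-7, 8, -9, 7) = 8
n1-3 (Vik): max(1, -5, -8) = 1
n1 (Dana): min(-2, 8, 1) = -2
n2-1 (Vik): max(-8, -4) = -4
n2-2 (Vik): max(9, -9) = 9
n2-3 (Vik): max(1, 8) = 8
n2-4 (Vik): max(4, 7) = 7
n2 (Dana): min(-4, 9, 8, 7) = -4
n3-1 (Vik): max(6, -7) = 6
n3-2 (Vik): max(7, -6) = 7
n3 (Dana): min(6, 7) = 6
root (Vik): max(-2, -4, 6) = 6
Vik at root wants the highest of {n1=-2, n2=-4, n3=6}, so chooses n3.

n3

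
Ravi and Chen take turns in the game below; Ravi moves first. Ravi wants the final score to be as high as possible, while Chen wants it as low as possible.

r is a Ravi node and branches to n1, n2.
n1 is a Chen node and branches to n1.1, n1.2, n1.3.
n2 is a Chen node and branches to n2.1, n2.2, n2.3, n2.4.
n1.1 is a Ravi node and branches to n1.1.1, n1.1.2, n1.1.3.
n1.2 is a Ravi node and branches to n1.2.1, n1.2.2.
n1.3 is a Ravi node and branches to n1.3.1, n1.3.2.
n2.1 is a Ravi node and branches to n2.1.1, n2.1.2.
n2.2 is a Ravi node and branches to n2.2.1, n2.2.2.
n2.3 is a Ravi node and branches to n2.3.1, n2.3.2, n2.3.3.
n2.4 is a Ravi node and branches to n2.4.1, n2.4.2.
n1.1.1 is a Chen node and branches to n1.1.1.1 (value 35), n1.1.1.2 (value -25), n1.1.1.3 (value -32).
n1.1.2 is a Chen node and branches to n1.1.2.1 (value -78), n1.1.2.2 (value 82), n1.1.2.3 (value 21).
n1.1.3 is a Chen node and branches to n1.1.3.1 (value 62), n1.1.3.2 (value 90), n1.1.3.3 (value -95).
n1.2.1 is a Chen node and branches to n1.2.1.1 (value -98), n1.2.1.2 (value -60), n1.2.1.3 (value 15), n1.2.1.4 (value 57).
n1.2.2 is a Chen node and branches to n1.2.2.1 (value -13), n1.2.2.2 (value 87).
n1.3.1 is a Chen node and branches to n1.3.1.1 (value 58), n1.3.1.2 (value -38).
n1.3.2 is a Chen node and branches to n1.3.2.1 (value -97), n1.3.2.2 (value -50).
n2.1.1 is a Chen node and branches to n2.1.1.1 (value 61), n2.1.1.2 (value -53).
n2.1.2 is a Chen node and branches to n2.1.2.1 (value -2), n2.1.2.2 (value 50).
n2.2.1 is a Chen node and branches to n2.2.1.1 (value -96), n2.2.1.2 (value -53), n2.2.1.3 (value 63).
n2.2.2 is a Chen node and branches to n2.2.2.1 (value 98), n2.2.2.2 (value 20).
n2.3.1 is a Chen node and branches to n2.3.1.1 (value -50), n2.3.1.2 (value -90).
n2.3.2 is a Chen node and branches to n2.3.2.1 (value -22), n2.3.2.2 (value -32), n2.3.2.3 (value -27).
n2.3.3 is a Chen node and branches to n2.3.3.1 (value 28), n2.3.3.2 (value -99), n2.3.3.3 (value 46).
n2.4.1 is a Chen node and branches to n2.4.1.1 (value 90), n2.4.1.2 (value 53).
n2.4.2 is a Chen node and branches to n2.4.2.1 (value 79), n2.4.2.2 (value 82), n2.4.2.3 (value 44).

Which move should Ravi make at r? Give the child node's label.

n1.1.1 (Chen): min(35, -25, -32) = -32
n1.1.2 (Chen): min(-78, 82, 21) = -78
n1.1.3 (Chen): min(62, 90, -95) = -95
n1.1 (Ravi): max(-32, -78, -95) = -32
n1.2.1 (Chen): min(-98, -60, 15, 57) = -98
n1.2.2 (Chen): min(-13, 87) = -13
n1.2 (Ravi): max(-98, -13) = -13
n1.3.1 (Chen): min(58, -38) = -38
n1.3.2 (Chen): min(-97, -50) = -97
n1.3 (Ravi): max(-38, -97) = -38
n1 (Chen): min(-32, -13, -38) = -38
n2.1.1 (Chen): min(61, -53) = -53
n2.1.2 (Chen): min(-2, 50) = -2
n2.1 (Ravi): max(-53, -2) = -2
n2.2.1 (Chen): min(-96, -53, 63) = -96
n2.2.2 (Chen): min(98, 20) = 20
n2.2 (Ravi): max(-96, 20) = 20
n2.3.1 (Chen): min(-50, -90) = -90
n2.3.2 (Chen): min(-22, -32, -27) = -32
n2.3.3 (Chen): min(28, -99, 46) = -99
n2.3 (Ravi): max(-90, -32, -99) = -32
n2.4.1 (Chen): min(90, 53) = 53
n2.4.2 (Chen): min(79, 82, 44) = 44
n2.4 (Ravi): max(53, 44) = 53
n2 (Chen): min(-2, 20, -32, 53) = -32
r (Ravi): max(-38, -32) = -32
Ravi at r wants the highest of {n1=-38, n2=-32}, so chooses n2.

n2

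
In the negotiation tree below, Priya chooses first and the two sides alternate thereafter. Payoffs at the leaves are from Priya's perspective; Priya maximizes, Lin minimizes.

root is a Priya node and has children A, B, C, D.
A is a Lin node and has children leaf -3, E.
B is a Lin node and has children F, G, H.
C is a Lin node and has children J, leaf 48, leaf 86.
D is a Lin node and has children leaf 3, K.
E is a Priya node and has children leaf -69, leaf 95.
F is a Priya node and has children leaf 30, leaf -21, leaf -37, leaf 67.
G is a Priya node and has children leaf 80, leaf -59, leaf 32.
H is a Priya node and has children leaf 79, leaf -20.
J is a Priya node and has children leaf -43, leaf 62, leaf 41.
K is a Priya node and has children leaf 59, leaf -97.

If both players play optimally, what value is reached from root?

E (Priya): max(-69, 95) = 95
A (Lin): min(-3, 95) = -3
F (Priya): max(30, -21, -37, 67) = 67
G (Priya): max(80, -59, 32) = 80
H (Priya): max(79, -20) = 79
B (Lin): min(67, 80, 79) = 67
J (Priya): max(-43, 62, 41) = 62
C (Lin): min(62, 48, 86) = 48
K (Priya): max(59, -97) = 59
D (Lin): min(3, 59) = 3
root (Priya): max(-3, 67, 48, 3) = 67

67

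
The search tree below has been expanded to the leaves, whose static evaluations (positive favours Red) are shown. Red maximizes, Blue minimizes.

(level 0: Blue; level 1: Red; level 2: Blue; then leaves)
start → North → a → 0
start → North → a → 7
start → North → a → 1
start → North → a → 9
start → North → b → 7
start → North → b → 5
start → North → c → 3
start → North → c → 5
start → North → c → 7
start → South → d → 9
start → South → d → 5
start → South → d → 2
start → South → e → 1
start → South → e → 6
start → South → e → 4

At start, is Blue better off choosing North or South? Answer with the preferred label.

South

a (Blue): min(0, 7, 1, 9) = 0
b (Blue): min(7, 5) = 5
c (Blue): min(3, 5, 7) = 3
North (Red): max(0, 5, 3) = 5
d (Blue): min(9, 5, 2) = 2
e (Blue): min(1, 6, 4) = 1
South (Red): max(2, 1) = 2
Blue prefers the lower value; North=5, South=2. South is better since 2 < 5.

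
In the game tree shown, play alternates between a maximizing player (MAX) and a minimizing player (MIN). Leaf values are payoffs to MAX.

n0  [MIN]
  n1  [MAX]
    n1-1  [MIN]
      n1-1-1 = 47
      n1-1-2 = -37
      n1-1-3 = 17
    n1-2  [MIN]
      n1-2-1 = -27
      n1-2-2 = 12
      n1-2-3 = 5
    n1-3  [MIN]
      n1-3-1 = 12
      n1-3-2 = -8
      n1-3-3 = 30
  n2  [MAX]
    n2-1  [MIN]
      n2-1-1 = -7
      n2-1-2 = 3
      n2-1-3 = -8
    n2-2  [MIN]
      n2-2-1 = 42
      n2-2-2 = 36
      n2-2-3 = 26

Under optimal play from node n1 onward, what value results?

-8

n1-1 (MIN): min(47, -37, 17) = -37
n1-2 (MIN): min(-27, 12, 5) = -27
n1-3 (MIN): min(12, -8, 30) = -8
n1 (MAX): max(-37, -27, -8) = -8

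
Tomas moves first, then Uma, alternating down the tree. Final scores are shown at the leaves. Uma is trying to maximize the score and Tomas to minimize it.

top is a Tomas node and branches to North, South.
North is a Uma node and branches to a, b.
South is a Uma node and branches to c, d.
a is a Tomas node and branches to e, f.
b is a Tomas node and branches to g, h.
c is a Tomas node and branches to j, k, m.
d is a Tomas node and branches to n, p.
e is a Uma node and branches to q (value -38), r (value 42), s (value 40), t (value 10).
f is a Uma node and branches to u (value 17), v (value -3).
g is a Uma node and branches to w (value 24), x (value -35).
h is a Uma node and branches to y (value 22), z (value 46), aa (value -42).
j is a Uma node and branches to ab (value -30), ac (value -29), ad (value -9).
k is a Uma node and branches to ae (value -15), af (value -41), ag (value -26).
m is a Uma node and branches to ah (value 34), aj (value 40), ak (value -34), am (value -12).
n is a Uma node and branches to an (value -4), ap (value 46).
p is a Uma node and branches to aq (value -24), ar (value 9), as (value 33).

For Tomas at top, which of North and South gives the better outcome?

North

e (Uma): max(-38, 42, 40, 10) = 42
f (Uma): max(17, -3) = 17
a (Tomas): min(42, 17) = 17
g (Uma): max(24, -35) = 24
h (Uma): max(22, 46, -42) = 46
b (Tomas): min(24, 46) = 24
North (Uma): max(17, 24) = 24
j (Uma): max(-30, -29, -9) = -9
k (Uma): max(-15, -41, -26) = -15
m (Uma): max(34, 40, -34, -12) = 40
c (Tomas): min(-9, -15, 40) = -15
n (Uma): max(-4, 46) = 46
p (Uma): max(-24, 9, 33) = 33
d (Tomas): min(46, 33) = 33
South (Uma): max(-15, 33) = 33
Tomas prefers the lower value; North=24, South=33. North is better since 24 < 33.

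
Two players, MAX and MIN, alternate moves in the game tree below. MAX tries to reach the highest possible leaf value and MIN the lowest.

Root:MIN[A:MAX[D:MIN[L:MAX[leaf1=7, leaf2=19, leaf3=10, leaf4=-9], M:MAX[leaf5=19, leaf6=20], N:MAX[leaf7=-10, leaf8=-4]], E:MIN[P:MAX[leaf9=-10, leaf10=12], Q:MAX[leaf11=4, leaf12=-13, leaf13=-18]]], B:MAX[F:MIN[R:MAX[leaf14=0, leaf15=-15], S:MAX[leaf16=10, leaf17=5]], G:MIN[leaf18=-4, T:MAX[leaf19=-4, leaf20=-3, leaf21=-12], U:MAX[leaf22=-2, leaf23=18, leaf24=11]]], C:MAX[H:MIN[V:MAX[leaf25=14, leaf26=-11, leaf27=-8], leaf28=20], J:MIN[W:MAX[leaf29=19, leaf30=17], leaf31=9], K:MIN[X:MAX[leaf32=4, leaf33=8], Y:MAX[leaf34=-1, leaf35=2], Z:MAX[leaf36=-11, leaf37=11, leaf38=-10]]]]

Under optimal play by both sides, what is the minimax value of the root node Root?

0

L (MAX): max(7, 19, 10, -9) = 19
M (MAX): max(19, 20) = 20
N (MAX): max(-10, -4) = -4
D (MIN): min(19, 20, -4) = -4
P (MAX): max(-10, 12) = 12
Q (MAX): max(4, -13, -18) = 4
E (MIN): min(12, 4) = 4
A (MAX): max(-4, 4) = 4
R (MAX): max(0, -15) = 0
S (MAX): max(10, 5) = 10
F (MIN): min(0, 10) = 0
T (MAX): max(-4, -3, -12) = -3
U (MAX): max(-2, 18, 11) = 18
G (MIN): min(-4, -3, 18) = -4
B (MAX): max(0, -4) = 0
V (MAX): max(14, -11, -8) = 14
H (MIN): min(14, 20) = 14
W (MAX): max(19, 17) = 19
J (MIN): min(19, 9) = 9
X (MAX): max(4, 8) = 8
Y (MAX): max(-1, 2) = 2
Z (MAX): max(-11, 11, -10) = 11
K (MIN): min(8, 2, 11) = 2
C (MAX): max(14, 9, 2) = 14
Root (MIN): min(4, 0, 14) = 0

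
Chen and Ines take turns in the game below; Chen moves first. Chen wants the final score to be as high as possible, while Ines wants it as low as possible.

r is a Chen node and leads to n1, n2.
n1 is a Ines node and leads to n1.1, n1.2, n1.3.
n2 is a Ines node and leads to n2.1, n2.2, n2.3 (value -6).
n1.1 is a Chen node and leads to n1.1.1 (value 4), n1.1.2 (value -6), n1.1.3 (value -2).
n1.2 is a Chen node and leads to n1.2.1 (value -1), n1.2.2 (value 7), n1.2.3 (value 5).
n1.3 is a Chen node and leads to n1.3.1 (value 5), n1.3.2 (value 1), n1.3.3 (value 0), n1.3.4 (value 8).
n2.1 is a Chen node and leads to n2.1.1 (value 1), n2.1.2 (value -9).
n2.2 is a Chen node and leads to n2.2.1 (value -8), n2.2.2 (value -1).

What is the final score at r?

4

n1.1 (Chen): max(4, -6, -2) = 4
n1.2 (Chen): max(-1, 7, 5) = 7
n1.3 (Chen): max(5, 1, 0, 8) = 8
n1 (Ines): min(4, 7, 8) = 4
n2.1 (Chen): max(1, -9) = 1
n2.2 (Chen): max(-8, -1) = -1
n2 (Ines): min(1, -1, -6) = -6
r (Chen): max(4, -6) = 4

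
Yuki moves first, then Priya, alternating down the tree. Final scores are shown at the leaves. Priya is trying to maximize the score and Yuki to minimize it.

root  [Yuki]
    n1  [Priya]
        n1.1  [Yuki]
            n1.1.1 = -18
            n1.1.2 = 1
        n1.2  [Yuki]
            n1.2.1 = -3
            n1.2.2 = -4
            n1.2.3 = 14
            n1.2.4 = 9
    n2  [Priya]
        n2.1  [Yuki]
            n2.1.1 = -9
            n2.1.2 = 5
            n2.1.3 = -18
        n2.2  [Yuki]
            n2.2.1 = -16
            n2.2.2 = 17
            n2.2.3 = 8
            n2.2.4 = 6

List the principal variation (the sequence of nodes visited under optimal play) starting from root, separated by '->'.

root -> n2 -> n2.2 -> n2.2.1

n1.1 (Yuki): min(-18, 1) = -18
n1.2 (Yuki): min(-3, -4, 14, 9) = -4
n1 (Priya): max(-18, -4) = -4
n2.1 (Yuki): min(-9, 5, -18) = -18
n2.2 (Yuki): min(-16, 17, 8, 6) = -16
n2 (Priya): max(-18, -16) = -16
root (Yuki): min(-4, -16) = -16
At root, Yuki picks n2 (lowest: -16).
At n2, Priya picks n2.2 (highest: -16).
At n2.2, Yuki picks n2.2.1 (lowest: -16).
Terminal value -16.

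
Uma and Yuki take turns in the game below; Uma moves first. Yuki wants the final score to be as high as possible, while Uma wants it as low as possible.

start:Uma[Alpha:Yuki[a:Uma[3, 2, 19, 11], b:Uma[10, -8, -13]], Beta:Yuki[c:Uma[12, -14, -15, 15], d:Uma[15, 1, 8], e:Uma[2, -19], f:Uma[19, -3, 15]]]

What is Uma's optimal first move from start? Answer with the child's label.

a (Uma): min(3, 2, 19, 11) = 2
b (Uma): min(10, -8, -13) = -13
Alpha (Yuki): max(2, -13) = 2
c (Uma): min(12, -14, -15, 15) = -15
d (Uma): min(15, 1, 8) = 1
e (Uma): min(2, -19) = -19
f (Uma): min(19, -3, 15) = -3
Beta (Yuki): max(-15, 1, -19, -3) = 1
start (Uma): min(2, 1) = 1
Uma at start wants the lowest of {Alpha=2, Beta=1}, so chooses Beta.

Beta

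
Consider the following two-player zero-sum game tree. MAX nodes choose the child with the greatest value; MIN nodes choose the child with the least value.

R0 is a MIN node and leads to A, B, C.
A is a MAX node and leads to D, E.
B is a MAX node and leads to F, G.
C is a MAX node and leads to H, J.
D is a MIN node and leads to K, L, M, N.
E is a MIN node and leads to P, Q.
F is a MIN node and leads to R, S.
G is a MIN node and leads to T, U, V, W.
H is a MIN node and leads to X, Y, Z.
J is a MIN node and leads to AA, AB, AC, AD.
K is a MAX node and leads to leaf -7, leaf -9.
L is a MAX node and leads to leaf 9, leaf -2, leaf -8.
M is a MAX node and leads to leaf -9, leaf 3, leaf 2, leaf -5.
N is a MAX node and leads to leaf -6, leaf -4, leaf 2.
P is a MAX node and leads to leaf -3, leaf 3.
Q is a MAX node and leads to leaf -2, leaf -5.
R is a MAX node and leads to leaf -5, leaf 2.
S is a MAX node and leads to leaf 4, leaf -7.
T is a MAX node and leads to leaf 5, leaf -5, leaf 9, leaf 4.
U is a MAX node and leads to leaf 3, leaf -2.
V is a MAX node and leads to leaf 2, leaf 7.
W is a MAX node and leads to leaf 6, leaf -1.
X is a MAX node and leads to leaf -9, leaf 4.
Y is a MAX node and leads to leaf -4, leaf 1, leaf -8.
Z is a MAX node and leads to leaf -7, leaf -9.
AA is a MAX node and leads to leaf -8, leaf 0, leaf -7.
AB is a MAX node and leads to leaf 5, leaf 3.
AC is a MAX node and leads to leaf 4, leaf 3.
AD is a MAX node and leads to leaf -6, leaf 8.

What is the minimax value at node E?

P (MAX): max(-3, 3) = 3
Q (MAX): max(-2, -5) = -2
E (MIN): min(3, -2) = -2

-2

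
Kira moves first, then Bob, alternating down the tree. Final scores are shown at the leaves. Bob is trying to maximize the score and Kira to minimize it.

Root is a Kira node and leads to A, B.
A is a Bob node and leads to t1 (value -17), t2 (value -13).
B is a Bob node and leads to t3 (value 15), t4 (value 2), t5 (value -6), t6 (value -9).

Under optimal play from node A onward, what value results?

A (Bob): max(-17, -13) = -13

-13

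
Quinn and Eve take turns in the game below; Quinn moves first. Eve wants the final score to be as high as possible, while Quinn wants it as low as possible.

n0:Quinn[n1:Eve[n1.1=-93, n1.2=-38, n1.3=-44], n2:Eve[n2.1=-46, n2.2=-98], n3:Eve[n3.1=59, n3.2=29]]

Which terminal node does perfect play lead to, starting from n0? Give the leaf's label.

n2.1

n1 (Eve): max(-93, -38, -44) = -38
n2 (Eve): max(-46, -98) = -46
n3 (Eve): max(59, 29) = 59
n0 (Quinn): min(-38, -46, 59) = -46
At n0, Quinn picks n2 (lowest: -46).
At n2, Eve picks n2.1 (highest: -46).
Terminal value -46.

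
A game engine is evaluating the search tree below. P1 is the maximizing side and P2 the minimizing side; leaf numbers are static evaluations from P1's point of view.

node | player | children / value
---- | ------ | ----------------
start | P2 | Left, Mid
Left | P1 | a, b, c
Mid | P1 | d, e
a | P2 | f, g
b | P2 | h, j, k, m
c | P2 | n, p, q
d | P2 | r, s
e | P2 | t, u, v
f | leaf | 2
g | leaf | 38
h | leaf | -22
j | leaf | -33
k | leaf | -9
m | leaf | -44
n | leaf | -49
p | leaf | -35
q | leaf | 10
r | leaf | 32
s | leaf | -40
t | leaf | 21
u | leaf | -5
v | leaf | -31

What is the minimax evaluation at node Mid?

d (P2): min(32, -40) = -40
e (P2): min(21, -5, -31) = -31
Mid (P1): max(-40, -31) = -31

-31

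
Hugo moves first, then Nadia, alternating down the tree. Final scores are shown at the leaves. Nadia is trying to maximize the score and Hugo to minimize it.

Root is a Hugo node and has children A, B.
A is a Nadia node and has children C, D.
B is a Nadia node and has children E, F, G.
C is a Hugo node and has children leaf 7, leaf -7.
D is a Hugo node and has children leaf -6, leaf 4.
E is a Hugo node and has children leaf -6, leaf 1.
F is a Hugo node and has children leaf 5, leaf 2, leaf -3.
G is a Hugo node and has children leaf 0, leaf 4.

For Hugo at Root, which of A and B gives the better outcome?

A

C (Hugo): min(7, -7) = -7
D (Hugo): min(-6, 4) = -6
A (Nadia): max(-7, -6) = -6
E (Hugo): min(-6, 1) = -6
F (Hugo): min(5, 2, -3) = -3
G (Hugo): min(0, 4) = 0
B (Nadia): max(-6, -3, 0) = 0
Hugo prefers the lower value; A=-6, B=0. A is better since -6 < 0.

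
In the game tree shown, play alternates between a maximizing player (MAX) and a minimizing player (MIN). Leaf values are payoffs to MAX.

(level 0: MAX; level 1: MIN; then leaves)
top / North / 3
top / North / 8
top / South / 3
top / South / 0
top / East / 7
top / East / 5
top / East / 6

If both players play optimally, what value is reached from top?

North (MIN): min(3, 8) = 3
South (MIN): min(3, 0) = 0
East (MIN): min(7, 5, 6) = 5
top (MAX): max(3, 0, 5) = 5

5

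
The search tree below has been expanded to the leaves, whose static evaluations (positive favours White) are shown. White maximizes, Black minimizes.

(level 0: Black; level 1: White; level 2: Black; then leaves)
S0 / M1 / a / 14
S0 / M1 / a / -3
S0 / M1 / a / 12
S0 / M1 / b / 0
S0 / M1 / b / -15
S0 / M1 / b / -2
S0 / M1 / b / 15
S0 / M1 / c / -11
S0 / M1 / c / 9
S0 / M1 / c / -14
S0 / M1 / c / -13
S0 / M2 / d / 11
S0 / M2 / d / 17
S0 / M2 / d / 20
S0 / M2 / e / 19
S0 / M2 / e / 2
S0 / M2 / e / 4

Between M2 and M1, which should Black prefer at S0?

d (Black): min(11, 17, 20) = 11
e (Black): min(19, 2, 4) = 2
M2 (White): max(11, 2) = 11
a (Black): min(14, -3, 12) = -3
b (Black): min(0, -15, -2, 15) = -15
c (Black): min(-11, 9, -14, -13) = -14
M1 (White): max(-3, -15, -14) = -3
Black prefers the lower value; M2=11, M1=-3. M1 is better since -3 < 11.

M1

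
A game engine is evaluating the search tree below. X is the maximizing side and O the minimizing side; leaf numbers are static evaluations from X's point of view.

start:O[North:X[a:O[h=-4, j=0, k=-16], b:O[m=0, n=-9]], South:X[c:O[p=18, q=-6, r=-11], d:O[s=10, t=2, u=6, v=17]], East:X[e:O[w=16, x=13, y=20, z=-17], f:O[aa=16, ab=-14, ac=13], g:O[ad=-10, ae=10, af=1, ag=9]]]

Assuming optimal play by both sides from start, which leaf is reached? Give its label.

a (O): min(-4, 0, -16) = -16
b (O): min(0, -9) = -9
North (X): max(-16, -9) = -9
c (O): min(18, -6, -11) = -11
d (O): min(10, 2, 6, 17) = 2
South (X): max(-11, 2) = 2
e (O): min(16, 13, 20, -17) = -17
f (O): min(16, -14, 13) = -14
g (O): min(-10, 10, 1, 9) = -10
East (X): max(-17, -14, -10) = -10
start (O): min(-9, 2, -10) = -10
At start, O picks East (lowest: -10).
At East, X picks g (highest: -10).
At g, O picks ad (lowest: -10).
Terminal value -10.

ad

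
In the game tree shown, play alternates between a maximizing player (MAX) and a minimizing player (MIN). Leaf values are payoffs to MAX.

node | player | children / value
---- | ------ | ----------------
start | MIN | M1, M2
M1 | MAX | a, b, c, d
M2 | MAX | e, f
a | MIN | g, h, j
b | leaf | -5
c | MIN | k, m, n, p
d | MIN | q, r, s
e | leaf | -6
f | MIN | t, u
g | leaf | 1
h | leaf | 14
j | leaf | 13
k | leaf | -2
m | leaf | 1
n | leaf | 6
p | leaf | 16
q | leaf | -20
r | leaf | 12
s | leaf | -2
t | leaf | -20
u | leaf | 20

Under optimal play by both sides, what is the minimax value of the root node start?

a (MIN): min(1, 14, 13) = 1
c (MIN): min(-2, 1, 6, 16) = -2
d (MIN): min(-20, 12, -2) = -20
M1 (MAX): max(1, -5, -2, -20) = 1
f (MIN): min(-20, 20) = -20
M2 (MAX): max(-6, -20) = -6
start (MIN): min(1, -6) = -6

-6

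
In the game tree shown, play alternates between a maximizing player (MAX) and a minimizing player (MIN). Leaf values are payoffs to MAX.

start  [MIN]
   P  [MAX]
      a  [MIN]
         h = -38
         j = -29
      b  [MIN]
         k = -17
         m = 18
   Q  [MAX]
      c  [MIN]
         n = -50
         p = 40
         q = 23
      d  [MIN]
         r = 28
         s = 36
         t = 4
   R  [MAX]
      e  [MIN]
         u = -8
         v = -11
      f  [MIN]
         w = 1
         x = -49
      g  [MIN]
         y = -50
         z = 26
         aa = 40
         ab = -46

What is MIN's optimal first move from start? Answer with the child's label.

a (MIN): min(-38, -29) = -38
b (MIN): min(-17, 18) = -17
P (MAX): max(-38, -17) = -17
c (MIN): min(-50, 40, 23) = -50
d (MIN): min(28, 36, 4) = 4
Q (MAX): max(-50, 4) = 4
e (MIN): min(-8, -11) = -11
f (MIN): min(1, -49) = -49
g (MIN): min(-50, 26, 40, -46) = -50
R (MAX): max(-11, -49, -50) = -11
start (MIN): min(-17, 4, -11) = -17
MIN at start wants the lowest of {P=-17, Q=4, R=-11}, so chooses P.

P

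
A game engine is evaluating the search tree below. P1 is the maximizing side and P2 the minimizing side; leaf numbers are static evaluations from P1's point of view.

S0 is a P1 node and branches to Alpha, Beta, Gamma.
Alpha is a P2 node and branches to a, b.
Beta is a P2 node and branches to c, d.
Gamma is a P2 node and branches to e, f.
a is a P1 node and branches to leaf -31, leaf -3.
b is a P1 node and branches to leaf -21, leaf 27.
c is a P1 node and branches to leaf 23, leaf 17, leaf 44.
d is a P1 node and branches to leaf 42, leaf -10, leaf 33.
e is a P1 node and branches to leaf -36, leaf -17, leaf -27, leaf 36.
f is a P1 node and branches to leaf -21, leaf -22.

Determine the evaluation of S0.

42

a (P1): max(-31, -3) = -3
b (P1): max(-21, 27) = 27
Alpha (P2): min(-3, 27) = -3
c (P1): max(23, 17, 44) = 44
d (P1): max(42, -10, 33) = 42
Beta (P2): min(44, 42) = 42
e (P1): max(-36, -17, -27, 36) = 36
f (P1): max(-21, -22) = -21
Gamma (P2): min(36, -21) = -21
S0 (P1): max(-3, 42, -21) = 42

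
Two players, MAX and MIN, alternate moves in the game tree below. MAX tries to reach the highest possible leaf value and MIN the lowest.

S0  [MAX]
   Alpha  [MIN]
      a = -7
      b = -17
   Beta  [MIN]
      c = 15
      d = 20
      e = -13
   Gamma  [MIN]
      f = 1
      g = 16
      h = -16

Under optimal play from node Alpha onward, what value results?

Alpha (MIN): min(-7, -17) = -17

-17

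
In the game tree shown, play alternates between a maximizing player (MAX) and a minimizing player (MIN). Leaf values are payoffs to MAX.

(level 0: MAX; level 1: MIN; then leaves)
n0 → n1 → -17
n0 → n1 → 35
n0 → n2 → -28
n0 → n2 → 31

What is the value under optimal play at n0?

-17

n1 (MIN): min(-17, 35) = -17
n2 (MIN): min(-28, 31) = -28
n0 (MAX): max(-17, -28) = -17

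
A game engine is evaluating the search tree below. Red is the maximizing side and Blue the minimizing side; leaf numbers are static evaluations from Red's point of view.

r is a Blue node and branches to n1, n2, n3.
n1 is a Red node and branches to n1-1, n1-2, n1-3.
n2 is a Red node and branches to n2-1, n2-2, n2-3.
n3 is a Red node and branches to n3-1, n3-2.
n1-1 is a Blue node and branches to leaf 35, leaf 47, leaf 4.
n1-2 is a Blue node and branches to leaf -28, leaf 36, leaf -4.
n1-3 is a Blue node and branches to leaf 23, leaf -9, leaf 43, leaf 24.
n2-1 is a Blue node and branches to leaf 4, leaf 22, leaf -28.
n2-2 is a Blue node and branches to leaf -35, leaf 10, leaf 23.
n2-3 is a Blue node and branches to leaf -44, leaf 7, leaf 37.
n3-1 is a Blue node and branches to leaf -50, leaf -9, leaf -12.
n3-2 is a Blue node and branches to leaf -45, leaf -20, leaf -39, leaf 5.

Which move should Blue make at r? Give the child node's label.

n1-1 (Blue): min(35, 47, 4) = 4
n1-2 (Blue): min(-28, 36, -4) = -28
n1-3 (Blue): min(23, -9, 43, 24) = -9
n1 (Red): max(4, -28, -9) = 4
n2-1 (Blue): min(4, 22, -28) = -28
n2-2 (Blue): min(-35, 10, 23) = -35
n2-3 (Blue): min(-44, 7, 37) = -44
n2 (Red): max(-28, -35, -44) = -28
n3-1 (Blue): min(-50, -9, -12) = -50
n3-2 (Blue): min(-45, -20, -39, 5) = -45
n3 (Red): max(-50, -45) = -45
r (Blue): min(4, -28, -45) = -45
Blue at r wants the lowest of {n1=4, n2=-28, n3=-45}, so chooses n3.

n3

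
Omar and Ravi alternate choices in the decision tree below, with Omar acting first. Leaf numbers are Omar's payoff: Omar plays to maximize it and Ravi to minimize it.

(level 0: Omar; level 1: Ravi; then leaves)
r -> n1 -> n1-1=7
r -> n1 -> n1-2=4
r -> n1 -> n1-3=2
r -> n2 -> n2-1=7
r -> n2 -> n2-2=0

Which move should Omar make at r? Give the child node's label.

n1 (Ravi): min(7, 4, 2) = 2
n2 (Ravi): min(7, 0) = 0
r (Omar): max(2, 0) = 2
Omar at r wants the highest of {n1=2, n2=0}, so chooses n1.

n1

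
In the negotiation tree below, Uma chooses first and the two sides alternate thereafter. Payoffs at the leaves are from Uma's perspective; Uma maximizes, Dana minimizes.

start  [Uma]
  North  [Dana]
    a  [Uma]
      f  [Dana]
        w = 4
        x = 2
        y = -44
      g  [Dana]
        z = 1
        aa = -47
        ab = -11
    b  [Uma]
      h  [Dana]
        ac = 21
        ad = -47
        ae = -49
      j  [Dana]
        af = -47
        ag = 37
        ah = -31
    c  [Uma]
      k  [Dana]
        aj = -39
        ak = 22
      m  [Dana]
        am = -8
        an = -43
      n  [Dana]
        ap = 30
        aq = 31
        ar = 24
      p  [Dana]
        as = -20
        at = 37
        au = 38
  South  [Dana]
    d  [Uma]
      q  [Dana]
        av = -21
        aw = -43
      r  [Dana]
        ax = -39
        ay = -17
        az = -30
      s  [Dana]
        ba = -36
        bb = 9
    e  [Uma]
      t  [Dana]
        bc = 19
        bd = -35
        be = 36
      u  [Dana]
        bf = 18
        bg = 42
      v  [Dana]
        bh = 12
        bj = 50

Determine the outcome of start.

-36

f (Dana): min(4, 2, -44) = -44
g (Dana): min(1, -47, -11) = -47
a (Uma): max(-44, -47) = -44
h (Dana): min(21, -47, -49) = -49
j (Dana): min(-47, 37, -31) = -47
b (Uma): max(-49, -47) = -47
k (Dana): min(-39, 22) = -39
m (Dana): min(-8, -43) = -43
n (Dana): min(30, 31, 24) = 24
p (Dana): min(-20, 37, 38) = -20
c (Uma): max(-39, -43, 24, -20) = 24
North (Dana): min(-44, -47, 24) = -47
q (Dana): min(-21, -43) = -43
r (Dana): min(-39, -17, -30) = -39
s (Dana): min(-36, 9) = -36
d (Uma): max(-43, -39, -36) = -36
t (Dana): min(19, -35, 36) = -35
u (Dana): min(18, 42) = 18
v (Dana): min(12, 50) = 12
e (Uma): max(-35, 18, 12) = 18
South (Dana): min(-36, 18) = -36
start (Uma): max(-47, -36) = -36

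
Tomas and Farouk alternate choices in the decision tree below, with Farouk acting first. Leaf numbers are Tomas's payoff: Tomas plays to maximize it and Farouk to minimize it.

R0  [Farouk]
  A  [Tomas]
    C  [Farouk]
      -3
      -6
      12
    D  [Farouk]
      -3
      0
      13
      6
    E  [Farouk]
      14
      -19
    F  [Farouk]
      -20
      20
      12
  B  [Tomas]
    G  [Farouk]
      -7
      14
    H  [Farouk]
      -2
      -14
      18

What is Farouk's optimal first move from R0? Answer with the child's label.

C (Farouk): min(-3, -6, 12) = -6
D (Farouk): min(-3, 0, 13, 6) = -3
E (Farouk): min(14, -19) = -19
F (Farouk): min(-20, 20, 12) = -20
A (Tomas): max(-6, -3, -19, -20) = -3
G (Farouk): min(-7, 14) = -7
H (Farouk): min(-2, -14, 18) = -14
B (Tomas): max(-7, -14) = -7
R0 (Farouk): min(-3, -7) = -7
Farouk at R0 wants the lowest of {A=-3, B=-7}, so chooses B.

B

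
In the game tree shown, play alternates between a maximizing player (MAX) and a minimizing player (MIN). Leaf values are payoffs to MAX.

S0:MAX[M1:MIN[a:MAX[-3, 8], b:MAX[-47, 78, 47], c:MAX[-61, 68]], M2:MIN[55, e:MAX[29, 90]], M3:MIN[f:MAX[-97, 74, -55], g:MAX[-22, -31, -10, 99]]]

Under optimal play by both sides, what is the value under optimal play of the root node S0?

74

a (MAX): max(-3, 8) = 8
b (MAX): max(-47, 78, 47) = 78
c (MAX): max(-61, 68) = 68
M1 (MIN): min(8, 78, 68) = 8
e (MAX): max(29, 90) = 90
M2 (MIN): min(55, 90) = 55
f (MAX): max(-97, 74, -55) = 74
g (MAX): max(-22, -31, -10, 99) = 99
M3 (MIN): min(74, 99) = 74
S0 (MAX): max(8, 55, 74) = 74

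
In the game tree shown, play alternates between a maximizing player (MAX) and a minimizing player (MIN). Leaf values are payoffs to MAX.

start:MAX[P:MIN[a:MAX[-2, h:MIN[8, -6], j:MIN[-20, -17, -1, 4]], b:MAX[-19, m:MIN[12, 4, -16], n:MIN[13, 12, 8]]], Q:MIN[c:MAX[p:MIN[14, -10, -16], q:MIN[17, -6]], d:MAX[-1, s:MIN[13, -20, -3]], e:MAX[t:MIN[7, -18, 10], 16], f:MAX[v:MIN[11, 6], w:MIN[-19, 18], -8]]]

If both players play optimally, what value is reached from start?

h (MIN): min(8, -6) = -6
j (MIN): min(-20, -17, -1, 4) = -20
a (MAX): max(-2, -6, -20) = -2
m (MIN): min(12, 4, -16) = -16
n (MIN): min(13, 12, 8) = 8
b (MAX): max(-19, -16, 8) = 8
P (MIN): min(-2, 8) = -2
p (MIN): min(14, -10, -16) = -16
q (MIN): min(17, -6) = -6
c (MAX): max(-16, -6) = -6
s (MIN): min(13, -20, -3) = -20
d (MAX): max(-1, -20) = -1
t (MIN): min(7, -18, 10) = -18
e (MAX): max(-18, 16) = 16
v (MIN): min(11, 6) = 6
w (MIN): min(-19, 18) = -19
f (MAX): max(6, -19, -8) = 6
Q (MIN): min(-6, -1, 16, 6) = -6
start (MAX): max(-2, -6) = -2

-2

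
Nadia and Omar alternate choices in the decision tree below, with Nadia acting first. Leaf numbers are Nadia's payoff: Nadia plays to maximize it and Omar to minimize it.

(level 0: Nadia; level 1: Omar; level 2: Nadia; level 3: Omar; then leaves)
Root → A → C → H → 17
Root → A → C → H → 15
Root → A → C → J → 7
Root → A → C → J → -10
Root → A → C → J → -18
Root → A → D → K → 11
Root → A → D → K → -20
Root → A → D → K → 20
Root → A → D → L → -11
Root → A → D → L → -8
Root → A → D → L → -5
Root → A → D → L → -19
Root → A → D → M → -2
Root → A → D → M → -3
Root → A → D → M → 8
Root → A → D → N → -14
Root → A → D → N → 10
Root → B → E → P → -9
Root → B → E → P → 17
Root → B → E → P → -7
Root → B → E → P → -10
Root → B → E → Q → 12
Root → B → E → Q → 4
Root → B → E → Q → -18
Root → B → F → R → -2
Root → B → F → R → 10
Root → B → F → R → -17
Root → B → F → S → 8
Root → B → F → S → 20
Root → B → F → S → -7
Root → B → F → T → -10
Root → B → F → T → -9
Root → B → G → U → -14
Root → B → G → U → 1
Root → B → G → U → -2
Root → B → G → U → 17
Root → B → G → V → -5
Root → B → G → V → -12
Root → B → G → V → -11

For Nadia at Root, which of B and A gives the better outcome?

A

P (Omar): min(-9, 17, -7, -10) = -10
Q (Omar): min(12, 4, -18) = -18
E (Nadia): max(-10, -18) = -10
R (Omar): min(-2, 10, -17) = -17
S (Omar): min(8, 20, -7) = -7
T (Omar): min(-10, -9) = -10
F (Nadia): max(-17, -7, -10) = -7
U (Omar): min(-14, 1, -2, 17) = -14
V (Omar): min(-5, -12, -11) = -12
G (Nadia): max(-14, -12) = -12
B (Omar): min(-10, -7, -12) = -12
H (Omar): min(17, 15) = 15
J (Omar): min(7, -10, -18) = -18
C (Nadia): max(15, -18) = 15
K (Omar): min(11, -20, 20) = -20
L (Omar): min(-11, -8, -5, -19) = -19
M (Omar): min(-2, -3, 8) = -3
N (Omar): min(-14, 10) = -14
D (Nadia): max(-20, -19, -3, -14) = -3
A (Omar): min(15, -3) = -3
Nadia prefers the higher value; B=-12, A=-3. A is better since -3 > -12.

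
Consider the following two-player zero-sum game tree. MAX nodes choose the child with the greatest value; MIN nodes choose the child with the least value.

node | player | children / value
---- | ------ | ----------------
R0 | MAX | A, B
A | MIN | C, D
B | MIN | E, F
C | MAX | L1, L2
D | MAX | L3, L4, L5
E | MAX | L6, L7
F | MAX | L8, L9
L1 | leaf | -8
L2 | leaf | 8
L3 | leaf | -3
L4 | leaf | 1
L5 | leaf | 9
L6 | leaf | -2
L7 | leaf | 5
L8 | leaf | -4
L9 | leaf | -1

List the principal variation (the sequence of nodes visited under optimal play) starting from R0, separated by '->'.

C (MAX): max(-8, 8) = 8
D (MAX): max(-3, 1, 9) = 9
A (MIN): min(8, 9) = 8
E (MAX): max(-2, 5) = 5
F (MAX): max(-4, -1) = -1
B (MIN): min(5, -1) = -1
R0 (MAX): max(8, -1) = 8
At R0, MAX picks A (highest: 8).
At A, MIN picks C (lowest: 8).
At C, MAX picks L2 (highest: 8).
Terminal value 8.

R0 -> A -> C -> L2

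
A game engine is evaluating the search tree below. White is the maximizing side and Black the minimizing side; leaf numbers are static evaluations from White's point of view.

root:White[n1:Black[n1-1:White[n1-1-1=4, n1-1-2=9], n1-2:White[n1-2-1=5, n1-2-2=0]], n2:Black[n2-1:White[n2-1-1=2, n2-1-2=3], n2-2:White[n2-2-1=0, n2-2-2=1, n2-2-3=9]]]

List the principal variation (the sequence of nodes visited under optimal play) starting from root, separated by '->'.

root -> n1 -> n1-2 -> n1-2-1

n1-1 (White): max(4, 9) = 9
n1-2 (White): max(5, 0) = 5
n1 (Black): min(9, 5) = 5
n2-1 (White): max(2, 3) = 3
n2-2 (White): max(0, 1, 9) = 9
n2 (Black): min(3, 9) = 3
root (White): max(5, 3) = 5
At root, White picks n1 (highest: 5).
At n1, Black picks n1-2 (lowest: 5).
At n1-2, White picks n1-2-1 (highest: 5).
Terminal value 5.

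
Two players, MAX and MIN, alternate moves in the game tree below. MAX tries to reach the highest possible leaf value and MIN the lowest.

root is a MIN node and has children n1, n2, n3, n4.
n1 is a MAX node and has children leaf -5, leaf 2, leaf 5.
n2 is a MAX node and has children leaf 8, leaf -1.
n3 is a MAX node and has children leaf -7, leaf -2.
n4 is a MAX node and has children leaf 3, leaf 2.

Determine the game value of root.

n1 (MAX): max(-5, 2, 5) = 5
n2 (MAX): max(8, -1) = 8
n3 (MAX): max(-7, -2) = -2
n4 (MAX): max(3, 2) = 3
root (MIN): min(5, 8, -2, 3) = -2

-2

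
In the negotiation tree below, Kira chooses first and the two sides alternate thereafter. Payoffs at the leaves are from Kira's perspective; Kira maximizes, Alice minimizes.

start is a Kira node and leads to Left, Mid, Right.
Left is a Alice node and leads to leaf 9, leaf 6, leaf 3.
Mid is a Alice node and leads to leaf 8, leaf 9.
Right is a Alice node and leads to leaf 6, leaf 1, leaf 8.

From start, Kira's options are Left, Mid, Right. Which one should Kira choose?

Left (Alice): min(9, 6, 3) = 3
Mid (Alice): min(8, 9) = 8
Right (Alice): min(6, 1, 8) = 1
start (Kira): max(3, 8, 1) = 8
Kira at start wants the highest of {Left=3, Mid=8, Right=1}, so chooses Mid.

Mid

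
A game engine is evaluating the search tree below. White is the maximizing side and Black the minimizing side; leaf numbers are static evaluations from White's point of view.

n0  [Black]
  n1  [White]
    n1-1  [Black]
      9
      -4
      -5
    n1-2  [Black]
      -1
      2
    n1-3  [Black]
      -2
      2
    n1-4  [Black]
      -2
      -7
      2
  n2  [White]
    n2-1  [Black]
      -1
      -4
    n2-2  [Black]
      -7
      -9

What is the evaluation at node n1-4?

n1-4 (Black): min(-2, -7, 2) = -7

-7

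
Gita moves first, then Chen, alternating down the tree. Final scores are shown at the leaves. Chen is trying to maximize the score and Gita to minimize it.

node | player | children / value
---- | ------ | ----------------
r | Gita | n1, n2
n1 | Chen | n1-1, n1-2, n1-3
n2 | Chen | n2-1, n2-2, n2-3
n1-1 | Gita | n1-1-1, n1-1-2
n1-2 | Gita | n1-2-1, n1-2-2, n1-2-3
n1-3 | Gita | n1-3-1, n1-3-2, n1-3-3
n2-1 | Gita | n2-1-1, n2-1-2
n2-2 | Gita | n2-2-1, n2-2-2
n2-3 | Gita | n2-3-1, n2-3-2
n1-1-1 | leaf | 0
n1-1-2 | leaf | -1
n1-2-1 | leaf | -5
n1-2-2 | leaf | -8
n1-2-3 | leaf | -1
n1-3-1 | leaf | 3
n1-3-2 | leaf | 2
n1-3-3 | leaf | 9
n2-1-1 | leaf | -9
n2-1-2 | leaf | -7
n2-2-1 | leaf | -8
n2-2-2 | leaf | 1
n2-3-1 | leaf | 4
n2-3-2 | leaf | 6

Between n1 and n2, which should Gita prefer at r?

n1

n1-1 (Gita): min(0, -1) = -1
n1-2 (Gita): min(-5, -8, -1) = -8
n1-3 (Gita): min(3, 2, 9) = 2
n1 (Chen): max(-1, -8, 2) = 2
n2-1 (Gita): min(-9, -7) = -9
n2-2 (Gita): min(-8, 1) = -8
n2-3 (Gita): min(4, 6) = 4
n2 (Chen): max(-9, -8, 4) = 4
Gita prefers the lower value; n1=2, n2=4. n1 is better since 2 < 4.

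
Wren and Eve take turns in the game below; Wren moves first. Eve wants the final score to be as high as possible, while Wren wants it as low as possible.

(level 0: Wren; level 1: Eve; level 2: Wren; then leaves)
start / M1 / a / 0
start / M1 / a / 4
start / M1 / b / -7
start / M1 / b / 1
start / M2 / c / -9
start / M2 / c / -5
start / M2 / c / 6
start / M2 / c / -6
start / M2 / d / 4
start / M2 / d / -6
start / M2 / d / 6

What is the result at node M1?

0

a (Wren): min(0, 4) = 0
b (Wren): min(-7, 1) = -7
M1 (Eve): max(0, -7) = 0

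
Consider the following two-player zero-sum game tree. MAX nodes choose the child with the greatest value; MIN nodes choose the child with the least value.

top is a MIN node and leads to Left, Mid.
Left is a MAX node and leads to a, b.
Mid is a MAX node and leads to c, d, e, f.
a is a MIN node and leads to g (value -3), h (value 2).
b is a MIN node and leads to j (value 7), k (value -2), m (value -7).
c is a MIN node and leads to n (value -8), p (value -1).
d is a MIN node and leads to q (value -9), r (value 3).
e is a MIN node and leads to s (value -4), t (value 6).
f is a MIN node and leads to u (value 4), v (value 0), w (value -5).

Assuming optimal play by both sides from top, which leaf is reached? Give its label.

s

a (MIN): min(-3, 2) = -3
b (MIN): min(7, -2, -7) = -7
Left (MAX): max(-3, -7) = -3
c (MIN): min(-8, -1) = -8
d (MIN): min(-9, 3) = -9
e (MIN): min(-4, 6) = -4
f (MIN): min(4, 0, -5) = -5
Mid (MAX): max(-8, -9, -4, -5) = -4
top (MIN): min(-3, -4) = -4
At top, MIN picks Mid (lowest: -4).
At Mid, MAX picks e (highest: -4).
At e, MIN picks s (lowest: -4).
Terminal value -4.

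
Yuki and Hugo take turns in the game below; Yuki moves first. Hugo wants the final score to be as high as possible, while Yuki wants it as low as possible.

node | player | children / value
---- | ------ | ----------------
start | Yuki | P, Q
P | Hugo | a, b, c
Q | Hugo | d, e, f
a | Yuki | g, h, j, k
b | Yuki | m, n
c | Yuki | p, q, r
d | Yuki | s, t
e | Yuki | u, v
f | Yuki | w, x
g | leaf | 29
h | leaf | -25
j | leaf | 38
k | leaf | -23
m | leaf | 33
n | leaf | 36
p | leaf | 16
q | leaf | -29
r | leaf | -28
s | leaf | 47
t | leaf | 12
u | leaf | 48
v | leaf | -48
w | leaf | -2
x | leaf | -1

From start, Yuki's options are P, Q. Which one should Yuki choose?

a (Yuki): min(29, -25, 38, -23) = -25
b (Yuki): min(33, 36) = 33
c (Yuki): min(16, -29, -28) = -29
P (Hugo): max(-25, 33, -29) = 33
d (Yuki): min(47, 12) = 12
e (Yuki): min(48, -48) = -48
f (Yuki): min(-2, -1) = -2
Q (Hugo): max(12, -48, -2) = 12
start (Yuki): min(33, 12) = 12
Yuki at start wants the lowest of {P=33, Q=12}, so chooses Q.

Q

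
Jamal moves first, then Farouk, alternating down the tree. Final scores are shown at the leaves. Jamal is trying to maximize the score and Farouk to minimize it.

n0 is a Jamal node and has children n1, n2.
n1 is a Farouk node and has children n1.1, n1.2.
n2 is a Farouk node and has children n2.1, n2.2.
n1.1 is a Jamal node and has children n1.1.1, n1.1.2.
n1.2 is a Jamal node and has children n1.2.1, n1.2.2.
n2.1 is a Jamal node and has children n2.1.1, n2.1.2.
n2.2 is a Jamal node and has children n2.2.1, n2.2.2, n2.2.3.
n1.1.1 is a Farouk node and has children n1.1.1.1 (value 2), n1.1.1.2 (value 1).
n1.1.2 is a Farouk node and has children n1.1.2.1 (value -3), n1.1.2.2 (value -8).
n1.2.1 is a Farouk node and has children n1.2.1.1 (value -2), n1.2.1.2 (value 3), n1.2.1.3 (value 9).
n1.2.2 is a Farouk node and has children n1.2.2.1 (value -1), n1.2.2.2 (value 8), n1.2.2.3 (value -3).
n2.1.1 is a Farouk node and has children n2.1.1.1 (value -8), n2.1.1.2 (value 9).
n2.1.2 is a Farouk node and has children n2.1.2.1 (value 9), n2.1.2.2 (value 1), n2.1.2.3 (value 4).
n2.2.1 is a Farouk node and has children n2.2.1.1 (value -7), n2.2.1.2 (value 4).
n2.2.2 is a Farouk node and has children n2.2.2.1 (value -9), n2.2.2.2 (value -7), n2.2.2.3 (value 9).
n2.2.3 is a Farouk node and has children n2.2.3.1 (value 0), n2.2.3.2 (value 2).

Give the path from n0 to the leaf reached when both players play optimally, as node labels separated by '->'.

n1.1.1 (Farouk): min(2, 1) = 1
n1.1.2 (Farouk): min(-3, -8) = -8
n1.1 (Jamal): max(1, -8) = 1
n1.2.1 (Farouk): min(-2, 3, 9) = -2
n1.2.2 (Farouk): min(-1, 8, -3) = -3
n1.2 (Jamal): max(-2, -3) = -2
n1 (Farouk): min(1, -2) = -2
n2.1.1 (Farouk): min(-8, 9) = -8
n2.1.2 (Farouk): min(9, 1, 4) = 1
n2.1 (Jamal): max(-8, 1) = 1
n2.2.1 (Farouk): min(-7, 4) = -7
n2.2.2 (Farouk): min(-9, -7, 9) = -9
n2.2.3 (Farouk): min(0, 2) = 0
n2.2 (Jamal): max(-7, -9, 0) = 0
n2 (Farouk): min(1, 0) = 0
n0 (Jamal): max(-2, 0) = 0
At n0, Jamal picks n2 (highest: 0).
At n2, Farouk picks n2.2 (lowest: 0).
At n2.2, Jamal picks n2.2.3 (highest: 0).
At n2.2.3, Farouk picks n2.2.3.1 (lowest: 0).
Terminal value 0.

n0 -> n2 -> n2.2 -> n2.2.3 -> n2.2.3.1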